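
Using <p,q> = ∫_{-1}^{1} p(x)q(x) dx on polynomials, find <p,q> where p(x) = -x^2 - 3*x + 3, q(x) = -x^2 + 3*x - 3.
<p,q> = -118/5

Expand the product: p(x)·q(x) = x^4 - 9*x^2 + 18*x - 9.
∫_{-1}^{1} of each monomial x^k gives [2/(k+1) if k even, 0 if k odd]. Integrating term-by-term (or equivalently evaluating the antiderivative F(x) = x^5/5 - 3*x^3 + 9*x^2 - 9*x at the endpoints):
  F(1) − F(−1) = -14/5 − (104/5) = -118/5.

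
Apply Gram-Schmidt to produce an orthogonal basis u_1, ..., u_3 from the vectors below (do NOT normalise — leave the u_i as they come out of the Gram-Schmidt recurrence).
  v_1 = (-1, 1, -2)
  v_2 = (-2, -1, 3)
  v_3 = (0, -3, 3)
Orthogonal basis:
  u_1 = (-1, 1, -2)
  u_2 = (-17/6, -1/6, 4/3)
  u_3 = (-12/59, -84/59, -36/59)

Apply the Gram-Schmidt recurrence
  u_1 = v_1
  u_i = v_i − Σ_{j<i} ((v_i · u_j) / (u_j · u_j)) · u_j.

Step by step this gives:
  u_1 = (-1, 1, -2)
  u_2 = (-17/6, -1/6, 4/3)
  u_3 = (-12/59, -84/59, -36/59)

Orthogonality check:
  u_2 · u_1 = 0 (should be 0)
  u_3 · u_1 = 0 (should be 0)
  u_3 · u_2 = 0 (should be 0)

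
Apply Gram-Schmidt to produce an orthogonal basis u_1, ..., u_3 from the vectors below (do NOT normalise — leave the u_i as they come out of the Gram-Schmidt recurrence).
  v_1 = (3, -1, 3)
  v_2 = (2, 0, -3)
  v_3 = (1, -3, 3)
Orthogonal basis:
  u_1 = (3, -1, 3)
  u_2 = (47/19, -3/19, -48/19)
  u_3 = (-54/119, -270/119, -36/119)

Apply the Gram-Schmidt recurrence
  u_1 = v_1
  u_i = v_i − Σ_{j<i} ((v_i · u_j) / (u_j · u_j)) · u_j.

Step by step this gives:
  u_1 = (3, -1, 3)
  u_2 = (47/19, -3/19, -48/19)
  u_3 = (-54/119, -270/119, -36/119)

Orthogonality check:
  u_2 · u_1 = 0 (should be 0)
  u_3 · u_1 = 0 (should be 0)
  u_3 · u_2 = 0 (should be 0)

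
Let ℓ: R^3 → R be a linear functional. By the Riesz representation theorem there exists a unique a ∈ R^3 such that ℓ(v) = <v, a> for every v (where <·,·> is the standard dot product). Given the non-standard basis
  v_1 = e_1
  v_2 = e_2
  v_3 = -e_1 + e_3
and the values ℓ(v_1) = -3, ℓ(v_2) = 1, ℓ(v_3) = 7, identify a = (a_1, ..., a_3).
a = (-3, 1, 4)

Write a = (a_1, ..., a_3) in the standard basis. For each basis vector v_i, ℓ(v_i) = <v_i, a> is a linear equation in the a_j's. Collect the n equations into a matrix system V a = ℓ, where row i of V is v_i (expressed in the standard basis). Since V is invertible (lower-triangular with 1s on the diagonal, up to permutation), solve by back-substitution:
  V =
[[1, 0, 0],
 [0, 1, 0],
 [-1, 0, 1]]
  V a = (-3, 1, 7)
Solving gives a = (-3, 1, 4).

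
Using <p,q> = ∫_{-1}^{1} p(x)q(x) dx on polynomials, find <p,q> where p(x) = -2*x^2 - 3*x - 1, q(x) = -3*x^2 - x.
<p,q> = 32/5

Expand the product: p(x)·q(x) = 6*x^4 + 11*x^3 + 6*x^2 + x.
∫_{-1}^{1} of each monomial x^k gives [2/(k+1) if k even, 0 if k odd]. Integrating term-by-term (or equivalently evaluating the antiderivative F(x) = 6*x^5/5 + 11*x^4/4 + 2*x^3 + x^2/2 at the endpoints):
  F(1) − F(−1) = 129/20 − (1/20) = 32/5.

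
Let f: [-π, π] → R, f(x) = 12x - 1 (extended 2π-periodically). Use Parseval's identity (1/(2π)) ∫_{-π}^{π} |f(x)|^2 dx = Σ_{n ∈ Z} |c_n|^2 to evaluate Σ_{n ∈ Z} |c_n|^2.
Σ |c_n|^2 = 48π^2 + 1

Expand and integrate term by term over [-π, π]:
  ∫ (12x)^2 dx = 144·(2π^3/3); ∫ 2·12·(-1)·x dx = 0 (odd integrand); ∫ (-1)^2 dx = 1·2π.
So (1/(2π)) ∫_{-π}^{π} (12x - 1)^2 dx = 144π^2/3 + 1 = 48π^2 + 1.
Parseval ⇒ Σ |c_n|^2 = 48π^2 + 1.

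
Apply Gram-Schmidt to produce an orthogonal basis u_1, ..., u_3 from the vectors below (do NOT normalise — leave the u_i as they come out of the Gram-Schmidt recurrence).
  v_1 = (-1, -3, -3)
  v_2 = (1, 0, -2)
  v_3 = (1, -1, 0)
Orthogonal basis:
  u_1 = (-1, -3, -3)
  u_2 = (24/19, 15/19, -23/19)
  u_3 = (33/35, -11/14, 33/70)

Apply the Gram-Schmidt recurrence
  u_1 = v_1
  u_i = v_i − Σ_{j<i} ((v_i · u_j) / (u_j · u_j)) · u_j.

Step by step this gives:
  u_1 = (-1, -3, -3)
  u_2 = (24/19, 15/19, -23/19)
  u_3 = (33/35, -11/14, 33/70)

Orthogonality check:
  u_2 · u_1 = 0 (should be 0)
  u_3 · u_1 = 0 (should be 0)
  u_3 · u_2 = 0 (should be 0)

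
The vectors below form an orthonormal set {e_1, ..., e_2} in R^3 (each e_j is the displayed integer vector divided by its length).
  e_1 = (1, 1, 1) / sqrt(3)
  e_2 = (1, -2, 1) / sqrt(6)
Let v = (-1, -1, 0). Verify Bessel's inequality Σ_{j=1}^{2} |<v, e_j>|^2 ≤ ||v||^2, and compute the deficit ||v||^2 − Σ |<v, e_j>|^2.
Σ |<v, e_j>|^2 = 3/2; ||v||^2 = 2; deficit = 1/2

Write each e_j = u_j / sqrt(<u_j, u_j>) where u_j is the displayed integer vector. Then <v, e_j> = <v, u_j> / sqrt(<u_j, u_j>), so |<v, e_j>|^2 = <v, u_j>^2 / <u_j, u_j>.
Coefficients: <v, e_1> = -2/sqrt(3), <v, e_2> = 1/sqrt(6).
Square and sum: Σ |<v, e_j>|^2 = 3/2.
Compute ||v||^2 = v·v = 2.
Deficit = 2 − 3/2 = 1/2 ≥ 0, confirming Bessel's inequality. (The deficit equals ||v − Σ <v,e_j> e_j||^2, the squared distance from v to span{e_j}.)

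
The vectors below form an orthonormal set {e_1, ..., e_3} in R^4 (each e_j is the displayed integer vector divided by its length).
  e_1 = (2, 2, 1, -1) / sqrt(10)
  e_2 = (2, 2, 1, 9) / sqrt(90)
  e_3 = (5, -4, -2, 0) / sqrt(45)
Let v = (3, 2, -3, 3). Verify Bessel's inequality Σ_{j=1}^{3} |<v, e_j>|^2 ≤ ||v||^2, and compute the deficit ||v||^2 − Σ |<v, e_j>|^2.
Σ |<v, e_j>|^2 = 91/5; ||v||^2 = 31; deficit = 64/5

Write each e_j = u_j / sqrt(<u_j, u_j>) where u_j is the displayed integer vector. Then <v, e_j> = <v, u_j> / sqrt(<u_j, u_j>), so |<v, e_j>|^2 = <v, u_j>^2 / <u_j, u_j>.
Coefficients: <v, e_1> = 4/sqrt(10), <v, e_2> = 34/sqrt(90), <v, e_3> = 13/sqrt(45).
Square and sum: Σ |<v, e_j>|^2 = 91/5.
Compute ||v||^2 = v·v = 31.
Deficit = 31 − 91/5 = 64/5 ≥ 0, confirming Bessel's inequality. (The deficit equals ||v − Σ <v,e_j> e_j||^2, the squared distance from v to span{e_j}.)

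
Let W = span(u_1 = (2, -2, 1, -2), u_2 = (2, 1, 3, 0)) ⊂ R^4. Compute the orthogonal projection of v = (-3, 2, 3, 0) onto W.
proj_W(v) = (-46/157, 346/157, 177/157, 246/157)

Set up U = [u_1 | ... | u_2] ∈ R^(4×2). The projector onto W = col(U) is P = U (U^T U)^(-1) U^T.
Compute U^T U =
  [13, 5]
  [5, 14],
and U^T v = (-7, 5).
Solve U^T U · c = U^T v for the coefficients: c = (-123/157, 100/157). The projection is proj_W(v) = U c.
Check: (v - proj_W(v)) · u_1 = 0  (should be 0).
Check: (v - proj_W(v)) · u_2 = 0  (should be 0).
Result: proj_W(v) = (-46/157, 346/157, 177/157, 246/157).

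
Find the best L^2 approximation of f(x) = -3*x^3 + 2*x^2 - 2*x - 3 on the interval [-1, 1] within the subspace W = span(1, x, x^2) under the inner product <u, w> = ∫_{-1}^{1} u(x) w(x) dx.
g(x) = 2*x^2 - 19*x/5 - 3

The best approximation g ∈ W is the orthogonal projection of f onto W. Writing g = a_0 + a_1 x + a_2 x^2, the coefficients solve the normal equations G · a = b where
  G_{ij} = <φ_i, φ_j> and b_i = <f, φ_i>, with φ_0 = 1, φ_1 = x, φ_2 = x^2.
G =
  [2, 0, 2/3]
  [0, 2/3, 0]
  [2/3, 0, 2/5],
b = (-14/3, -38/15, -6/5).
Solving gives a_0 = -3, a_1 = -19/5, a_2 = 2, so
  g(x) = 2*x^2 - 19*x/5 - 3.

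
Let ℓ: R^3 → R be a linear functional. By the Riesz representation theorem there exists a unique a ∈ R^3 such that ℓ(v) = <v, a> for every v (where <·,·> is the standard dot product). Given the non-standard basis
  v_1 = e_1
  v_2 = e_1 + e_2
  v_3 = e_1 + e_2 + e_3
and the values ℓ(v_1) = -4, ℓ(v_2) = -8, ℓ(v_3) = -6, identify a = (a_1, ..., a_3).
a = (-4, -4, 2)

Write a = (a_1, ..., a_3) in the standard basis. For each basis vector v_i, ℓ(v_i) = <v_i, a> is a linear equation in the a_j's. Collect the n equations into a matrix system V a = ℓ, where row i of V is v_i (expressed in the standard basis). Since V is invertible (lower-triangular with 1s on the diagonal, up to permutation), solve by back-substitution:
  V =
[[1, 0, 0],
 [1, 1, 0],
 [1, 1, 1]]
  V a = (-4, -8, -6)
Solving gives a = (-4, -4, 2).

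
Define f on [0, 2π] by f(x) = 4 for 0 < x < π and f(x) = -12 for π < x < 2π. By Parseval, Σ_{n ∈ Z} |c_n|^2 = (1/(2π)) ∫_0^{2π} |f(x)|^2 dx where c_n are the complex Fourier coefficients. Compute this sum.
Σ |c_n|^2 = 80

Parseval equates the L^2 energy of f (normalised by 1/(2π)) with the ℓ^2 sum of its Fourier coefficients: (1/(2π)) ∫_0^{2π} |f|^2 = Σ |c_n|^2.
Compute the left side: (1/(2π)) [∫_0^π 4^2 dx + ∫_π^{2π} (-12)^2 dx] = (1/(2π)) · (16π + 144π) = (16 + 144)/2 = 80.
So Σ_{n ∈ Z} |c_n|^2 = 80.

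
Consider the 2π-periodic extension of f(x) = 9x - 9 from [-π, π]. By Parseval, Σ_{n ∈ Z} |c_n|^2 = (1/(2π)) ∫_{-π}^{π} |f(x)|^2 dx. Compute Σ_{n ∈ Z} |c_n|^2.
Σ |c_n|^2 = 27π^2 + 81

Expand and integrate term by term over [-π, π]:
  ∫ (9x)^2 dx = 81·(2π^3/3); ∫ 2·9·(-9)·x dx = 0 (odd integrand); ∫ (-9)^2 dx = 81·2π.
So (1/(2π)) ∫_{-π}^{π} (9x - 9)^2 dx = 81π^2/3 + 81 = 27π^2 + 81.
Parseval ⇒ Σ |c_n|^2 = 27π^2 + 81.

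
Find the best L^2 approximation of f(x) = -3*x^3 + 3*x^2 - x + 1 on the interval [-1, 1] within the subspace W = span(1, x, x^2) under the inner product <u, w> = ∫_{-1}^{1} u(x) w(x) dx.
g(x) = 3*x^2 - 14*x/5 + 1

The best approximation g ∈ W is the orthogonal projection of f onto W. Writing g = a_0 + a_1 x + a_2 x^2, the coefficients solve the normal equations G · a = b where
  G_{ij} = <φ_i, φ_j> and b_i = <f, φ_i>, with φ_0 = 1, φ_1 = x, φ_2 = x^2.
G =
  [2, 0, 2/3]
  [0, 2/3, 0]
  [2/3, 0, 2/5],
b = (4, -28/15, 28/15).
Solving gives a_0 = 1, a_1 = -14/5, a_2 = 3, so
  g(x) = 3*x^2 - 14*x/5 + 1.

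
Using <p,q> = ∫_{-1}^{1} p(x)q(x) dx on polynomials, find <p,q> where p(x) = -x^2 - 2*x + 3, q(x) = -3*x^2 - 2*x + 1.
<p,q> = 16/5

Expand the product: p(x)·q(x) = 3*x^4 + 8*x^3 - 6*x^2 - 8*x + 3.
∫_{-1}^{1} of each monomial x^k gives [2/(k+1) if k even, 0 if k odd]. Integrating term-by-term (or equivalently evaluating the antiderivative F(x) = 3*x^5/5 + 2*x^4 - 2*x^3 - 4*x^2 + 3*x at the endpoints):
  F(1) − F(−1) = -2/5 − (-18/5) = 16/5.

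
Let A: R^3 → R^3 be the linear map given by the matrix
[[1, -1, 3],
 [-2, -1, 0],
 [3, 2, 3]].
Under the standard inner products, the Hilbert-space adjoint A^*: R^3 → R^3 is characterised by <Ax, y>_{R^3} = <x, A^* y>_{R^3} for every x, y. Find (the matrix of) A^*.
A^* = A^T =
[[1, -2, 3],
 [-1, -1, 2],
 [3, 0, 3]]

For real matrices with standard dot products, the defining identity <Ax, y> = <x, A^* y> gives (Ax)^T y = x^T (A^*) y, i.e. x^T A^T y = x^T (A^*) y. Since this holds for all x, y, we must have A^* = A^T. Therefore
A^* =
[[1, -2, 3],
 [-1, -1, 2],
 [3, 0, 3]].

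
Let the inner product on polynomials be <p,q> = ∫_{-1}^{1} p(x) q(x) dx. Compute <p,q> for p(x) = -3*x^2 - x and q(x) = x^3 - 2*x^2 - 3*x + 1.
<p,q> = 2

Expand the product: p(x)·q(x) = -3*x^5 + 5*x^4 + 11*x^3 - x.
∫_{-1}^{1} of each monomial x^k gives [2/(k+1) if k even, 0 if k odd]. Integrating term-by-term (or equivalently evaluating the antiderivative F(x) = -x^6/2 + x^5 + 11*x^4/4 - x^2/2 at the endpoints):
  F(1) − F(−1) = 11/4 − (3/4) = 2.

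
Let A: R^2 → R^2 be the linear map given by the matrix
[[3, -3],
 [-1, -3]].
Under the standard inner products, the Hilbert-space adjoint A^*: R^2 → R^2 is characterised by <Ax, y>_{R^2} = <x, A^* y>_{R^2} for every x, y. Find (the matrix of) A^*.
A^* = A^T =
[[3, -1],
 [-3, -3]]

For real matrices with standard dot products, the defining identity <Ax, y> = <x, A^* y> gives (Ax)^T y = x^T (A^*) y, i.e. x^T A^T y = x^T (A^*) y. Since this holds for all x, y, we must have A^* = A^T. Therefore
A^* =
[[3, -1],
 [-3, -3]].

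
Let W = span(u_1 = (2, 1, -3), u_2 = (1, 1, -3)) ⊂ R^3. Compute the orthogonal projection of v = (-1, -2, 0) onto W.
proj_W(v) = (-1, -1/5, 3/5)

Set up U = [u_1 | ... | u_2] ∈ R^(3×2). The projector onto W = col(U) is P = U (U^T U)^(-1) U^T.
Compute U^T U =
  [14, 12]
  [12, 11],
and U^T v = (-4, -3).
Solve U^T U · c = U^T v for the coefficients: c = (-4/5, 3/5). The projection is proj_W(v) = U c.
Check: (v - proj_W(v)) · u_1 = 0  (should be 0).
Check: (v - proj_W(v)) · u_2 = 0  (should be 0).
Result: proj_W(v) = (-1, -1/5, 3/5).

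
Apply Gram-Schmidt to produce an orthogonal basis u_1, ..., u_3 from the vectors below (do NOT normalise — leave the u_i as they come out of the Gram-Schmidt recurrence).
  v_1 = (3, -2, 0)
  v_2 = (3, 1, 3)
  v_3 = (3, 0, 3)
Orthogonal basis:
  u_1 = (3, -2, 0)
  u_2 = (18/13, 27/13, 3)
  u_3 = (-3/11, -9/22, 9/22)

Apply the Gram-Schmidt recurrence
  u_1 = v_1
  u_i = v_i − Σ_{j<i} ((v_i · u_j) / (u_j · u_j)) · u_j.

Step by step this gives:
  u_1 = (3, -2, 0)
  u_2 = (18/13, 27/13, 3)
  u_3 = (-3/11, -9/22, 9/22)

Orthogonality check:
  u_2 · u_1 = 0 (should be 0)
  u_3 · u_1 = 0 (should be 0)
  u_3 · u_2 = 0 (should be 0)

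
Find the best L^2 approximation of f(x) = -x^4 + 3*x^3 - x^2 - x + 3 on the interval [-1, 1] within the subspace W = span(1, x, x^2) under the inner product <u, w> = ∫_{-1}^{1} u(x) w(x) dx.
g(x) = -13*x^2/7 + 4*x/5 + 108/35

The best approximation g ∈ W is the orthogonal projection of f onto W. Writing g = a_0 + a_1 x + a_2 x^2, the coefficients solve the normal equations G · a = b where
  G_{ij} = <φ_i, φ_j> and b_i = <f, φ_i>, with φ_0 = 1, φ_1 = x, φ_2 = x^2.
G =
  [2, 0, 2/3]
  [0, 2/3, 0]
  [2/3, 0, 2/5],
b = (74/15, 8/15, 46/35).
Solving gives a_0 = 108/35, a_1 = 4/5, a_2 = -13/7, so
  g(x) = -13*x^2/7 + 4*x/5 + 108/35.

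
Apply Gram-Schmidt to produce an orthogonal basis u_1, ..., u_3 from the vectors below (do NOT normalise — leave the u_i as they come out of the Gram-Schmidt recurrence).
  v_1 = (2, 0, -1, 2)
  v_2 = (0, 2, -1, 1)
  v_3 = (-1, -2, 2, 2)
Orthogonal basis:
  u_1 = (2, 0, -1, 2)
  u_2 = (-2/3, 2, -2/3, 1/3)
  u_3 = (-23/15, -2/5, 22/15, 34/15)

Apply the Gram-Schmidt recurrence
  u_1 = v_1
  u_i = v_i − Σ_{j<i} ((v_i · u_j) / (u_j · u_j)) · u_j.

Step by step this gives:
  u_1 = (2, 0, -1, 2)
  u_2 = (-2/3, 2, -2/3, 1/3)
  u_3 = (-23/15, -2/5, 22/15, 34/15)

Orthogonality check:
  u_2 · u_1 = 0 (should be 0)
  u_3 · u_1 = 0 (should be 0)
  u_3 · u_2 = 0 (should be 0)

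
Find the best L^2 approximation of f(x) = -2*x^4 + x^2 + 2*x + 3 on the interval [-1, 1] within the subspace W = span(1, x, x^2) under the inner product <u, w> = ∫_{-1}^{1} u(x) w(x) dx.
g(x) = -5*x^2/7 + 2*x + 111/35

The best approximation g ∈ W is the orthogonal projection of f onto W. Writing g = a_0 + a_1 x + a_2 x^2, the coefficients solve the normal equations G · a = b where
  G_{ij} = <φ_i, φ_j> and b_i = <f, φ_i>, with φ_0 = 1, φ_1 = x, φ_2 = x^2.
G =
  [2, 0, 2/3]
  [0, 2/3, 0]
  [2/3, 0, 2/5],
b = (88/15, 4/3, 64/35).
Solving gives a_0 = 111/35, a_1 = 2, a_2 = -5/7, so
  g(x) = -5*x^2/7 + 2*x + 111/35.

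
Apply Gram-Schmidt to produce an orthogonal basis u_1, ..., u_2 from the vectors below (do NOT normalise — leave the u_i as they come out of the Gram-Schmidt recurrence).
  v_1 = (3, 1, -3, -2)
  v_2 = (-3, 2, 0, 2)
Orthogonal basis:
  u_1 = (3, 1, -3, -2)
  u_2 = (-36/23, 57/23, -33/23, 24/23)

Apply the Gram-Schmidt recurrence
  u_1 = v_1
  u_i = v_i − Σ_{j<i} ((v_i · u_j) / (u_j · u_j)) · u_j.

Step by step this gives:
  u_1 = (3, 1, -3, -2)
  u_2 = (-36/23, 57/23, -33/23, 24/23)

Orthogonality check:
  u_2 · u_1 = 0 (should be 0)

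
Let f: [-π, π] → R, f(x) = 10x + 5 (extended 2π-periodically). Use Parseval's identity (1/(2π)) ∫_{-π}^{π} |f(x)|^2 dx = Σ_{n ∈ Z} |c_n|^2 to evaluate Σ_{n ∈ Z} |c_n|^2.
Σ |c_n|^2 = 100π^2/3 + 25

Expand and integrate term by term over [-π, π]:
  ∫ (10x)^2 dx = 100·(2π^3/3); ∫ 2·10·(5)·x dx = 0 (odd integrand); ∫ 5^2 dx = 25·2π.
So (1/(2π)) ∫_{-π}^{π} (10x + 5)^2 dx = 100π^2/3 + 25 = 100π^2/3 + 25.
Parseval ⇒ Σ |c_n|^2 = 100π^2/3 + 25.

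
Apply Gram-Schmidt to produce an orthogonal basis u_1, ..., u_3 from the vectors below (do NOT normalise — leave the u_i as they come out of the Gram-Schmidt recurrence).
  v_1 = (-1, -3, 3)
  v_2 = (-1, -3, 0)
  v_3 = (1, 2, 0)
Orthogonal basis:
  u_1 = (-1, -3, 3)
  u_2 = (-9/19, -27/19, -30/19)
  u_3 = (3/10, -1/10, 0)

Apply the Gram-Schmidt recurrence
  u_1 = v_1
  u_i = v_i − Σ_{j<i} ((v_i · u_j) / (u_j · u_j)) · u_j.

Step by step this gives:
  u_1 = (-1, -3, 3)
  u_2 = (-9/19, -27/19, -30/19)
  u_3 = (3/10, -1/10, 0)

Orthogonality check:
  u_2 · u_1 = 0 (should be 0)
  u_3 · u_1 = 0 (should be 0)
  u_3 · u_2 = 0 (should be 0)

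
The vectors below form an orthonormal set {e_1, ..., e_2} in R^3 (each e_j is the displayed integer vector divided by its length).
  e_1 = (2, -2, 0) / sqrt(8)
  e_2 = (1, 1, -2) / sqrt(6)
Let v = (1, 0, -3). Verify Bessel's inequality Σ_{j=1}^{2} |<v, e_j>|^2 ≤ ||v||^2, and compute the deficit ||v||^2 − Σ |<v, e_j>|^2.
Σ |<v, e_j>|^2 = 26/3; ||v||^2 = 10; deficit = 4/3

Write each e_j = u_j / sqrt(<u_j, u_j>) where u_j is the displayed integer vector. Then <v, e_j> = <v, u_j> / sqrt(<u_j, u_j>), so |<v, e_j>|^2 = <v, u_j>^2 / <u_j, u_j>.
Coefficients: <v, e_1> = 2/sqrt(8), <v, e_2> = 7/sqrt(6).
Square and sum: Σ |<v, e_j>|^2 = 26/3.
Compute ||v||^2 = v·v = 10.
Deficit = 10 − 26/3 = 4/3 ≥ 0, confirming Bessel's inequality. (The deficit equals ||v − Σ <v,e_j> e_j||^2, the squared distance from v to span{e_j}.)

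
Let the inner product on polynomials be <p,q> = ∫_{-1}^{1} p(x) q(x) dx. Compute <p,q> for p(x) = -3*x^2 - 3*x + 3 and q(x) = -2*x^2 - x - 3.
<p,q> = -58/5

Expand the product: p(x)·q(x) = 6*x^4 + 9*x^3 + 6*x^2 + 6*x - 9.
∫_{-1}^{1} of each monomial x^k gives [2/(k+1) if k even, 0 if k odd]. Integrating term-by-term (or equivalently evaluating the antiderivative F(x) = 6*x^5/5 + 9*x^4/4 + 2*x^3 + 3*x^2 - 9*x at the endpoints):
  F(1) − F(−1) = -11/20 − (221/20) = -58/5.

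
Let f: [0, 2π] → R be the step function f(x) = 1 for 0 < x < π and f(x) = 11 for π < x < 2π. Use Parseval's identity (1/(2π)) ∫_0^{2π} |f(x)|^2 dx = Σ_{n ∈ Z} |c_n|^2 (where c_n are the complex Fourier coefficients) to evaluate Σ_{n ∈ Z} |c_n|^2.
Σ |c_n|^2 = 61

Parseval equates the L^2 energy of f (normalised by 1/(2π)) with the ℓ^2 sum of its Fourier coefficients: (1/(2π)) ∫_0^{2π} |f|^2 = Σ |c_n|^2.
Compute the left side: (1/(2π)) [∫_0^π 1^2 dx + ∫_π^{2π} 11^2 dx] = (1/(2π)) · (1π + 121π) = (1 + 121)/2 = 61.
So Σ_{n ∈ Z} |c_n|^2 = 61.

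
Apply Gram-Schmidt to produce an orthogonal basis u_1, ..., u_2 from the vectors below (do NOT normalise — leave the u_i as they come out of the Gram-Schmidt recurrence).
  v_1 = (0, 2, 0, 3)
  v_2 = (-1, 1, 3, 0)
Orthogonal basis:
  u_1 = (0, 2, 0, 3)
  u_2 = (-1, 9/13, 3, -6/13)

Apply the Gram-Schmidt recurrence
  u_1 = v_1
  u_i = v_i − Σ_{j<i} ((v_i · u_j) / (u_j · u_j)) · u_j.

Step by step this gives:
  u_1 = (0, 2, 0, 3)
  u_2 = (-1, 9/13, 3, -6/13)

Orthogonality check:
  u_2 · u_1 = 0 (should be 0)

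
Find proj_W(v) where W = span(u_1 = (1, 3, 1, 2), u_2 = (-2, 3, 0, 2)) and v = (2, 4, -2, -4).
proj_W(v) = (78/67, 36/67, 34/67, 24/67)

Set up U = [u_1 | ... | u_2] ∈ R^(4×2). The projector onto W = col(U) is P = U (U^T U)^(-1) U^T.
Compute U^T U =
  [15, 11]
  [11, 17],
and U^T v = (4, 0).
Solve U^T U · c = U^T v for the coefficients: c = (34/67, -22/67). The projection is proj_W(v) = U c.
Check: (v - proj_W(v)) · u_1 = 0  (should be 0).
Check: (v - proj_W(v)) · u_2 = 0  (should be 0).
Result: proj_W(v) = (78/67, 36/67, 34/67, 24/67).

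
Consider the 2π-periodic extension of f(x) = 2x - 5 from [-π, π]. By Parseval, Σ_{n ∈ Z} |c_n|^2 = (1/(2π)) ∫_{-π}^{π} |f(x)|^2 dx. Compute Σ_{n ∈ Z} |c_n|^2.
Σ |c_n|^2 = 4π^2/3 + 25

Expand and integrate term by term over [-π, π]:
  ∫ (2x)^2 dx = 4·(2π^3/3); ∫ 2·2·(-5)·x dx = 0 (odd integrand); ∫ (-5)^2 dx = 25·2π.
So (1/(2π)) ∫_{-π}^{π} (2x - 5)^2 dx = 4π^2/3 + 25 = 4π^2/3 + 25.
Parseval ⇒ Σ |c_n|^2 = 4π^2/3 + 25.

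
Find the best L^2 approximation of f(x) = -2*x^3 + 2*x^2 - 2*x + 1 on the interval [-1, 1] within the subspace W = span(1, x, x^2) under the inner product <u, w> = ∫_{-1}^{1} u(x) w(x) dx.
g(x) = 2*x^2 - 16*x/5 + 1

The best approximation g ∈ W is the orthogonal projection of f onto W. Writing g = a_0 + a_1 x + a_2 x^2, the coefficients solve the normal equations G · a = b where
  G_{ij} = <φ_i, φ_j> and b_i = <f, φ_i>, with φ_0 = 1, φ_1 = x, φ_2 = x^2.
G =
  [2, 0, 2/3]
  [0, 2/3, 0]
  [2/3, 0, 2/5],
b = (10/3, -32/15, 22/15).
Solving gives a_0 = 1, a_1 = -16/5, a_2 = 2, so
  g(x) = 2*x^2 - 16*x/5 + 1.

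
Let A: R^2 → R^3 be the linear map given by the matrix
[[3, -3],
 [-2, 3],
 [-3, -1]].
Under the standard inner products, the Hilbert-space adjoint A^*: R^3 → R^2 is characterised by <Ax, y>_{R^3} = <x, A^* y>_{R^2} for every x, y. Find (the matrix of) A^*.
A^* = A^T =
[[3, -2, -3],
 [-3, 3, -1]]

For real matrices with standard dot products, the defining identity <Ax, y> = <x, A^* y> gives (Ax)^T y = x^T (A^*) y, i.e. x^T A^T y = x^T (A^*) y. Since this holds for all x, y, we must have A^* = A^T. Therefore
A^* =
[[3, -2, -3],
 [-3, 3, -1]].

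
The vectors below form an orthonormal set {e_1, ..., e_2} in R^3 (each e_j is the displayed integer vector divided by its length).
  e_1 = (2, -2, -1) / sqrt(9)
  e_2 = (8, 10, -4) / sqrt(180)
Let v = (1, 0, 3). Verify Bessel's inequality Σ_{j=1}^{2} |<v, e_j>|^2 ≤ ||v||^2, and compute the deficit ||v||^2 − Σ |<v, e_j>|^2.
Σ |<v, e_j>|^2 = 1/5; ||v||^2 = 10; deficit = 49/5

Write each e_j = u_j / sqrt(<u_j, u_j>) where u_j is the displayed integer vector. Then <v, e_j> = <v, u_j> / sqrt(<u_j, u_j>), so |<v, e_j>|^2 = <v, u_j>^2 / <u_j, u_j>.
Coefficients: <v, e_1> = -1/sqrt(9), <v, e_2> = -4/sqrt(180).
Square and sum: Σ |<v, e_j>|^2 = 1/5.
Compute ||v||^2 = v·v = 10.
Deficit = 10 − 1/5 = 49/5 ≥ 0, confirming Bessel's inequality. (The deficit equals ||v − Σ <v,e_j> e_j||^2, the squared distance from v to span{e_j}.)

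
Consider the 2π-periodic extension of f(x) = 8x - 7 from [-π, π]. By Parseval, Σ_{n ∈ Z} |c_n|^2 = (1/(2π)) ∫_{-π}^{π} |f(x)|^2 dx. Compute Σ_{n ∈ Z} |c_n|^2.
Σ |c_n|^2 = 64π^2/3 + 49

Expand and integrate term by term over [-π, π]:
  ∫ (8x)^2 dx = 64·(2π^3/3); ∫ 2·8·(-7)·x dx = 0 (odd integrand); ∫ (-7)^2 dx = 49·2π.
So (1/(2π)) ∫_{-π}^{π} (8x - 7)^2 dx = 64π^2/3 + 49 = 64π^2/3 + 49.
Parseval ⇒ Σ |c_n|^2 = 64π^2/3 + 49.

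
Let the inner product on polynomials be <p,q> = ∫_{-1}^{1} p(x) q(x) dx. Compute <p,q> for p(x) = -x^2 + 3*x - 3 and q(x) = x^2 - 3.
<p,q> = 88/5

Expand the product: p(x)·q(x) = -x^4 + 3*x^3 - 9*x + 9.
∫_{-1}^{1} of each monomial x^k gives [2/(k+1) if k even, 0 if k odd]. Integrating term-by-term (or equivalently evaluating the antiderivative F(x) = -x^5/5 + 3*x^4/4 - 9*x^2/2 + 9*x at the endpoints):
  F(1) − F(−1) = 101/20 − (-251/20) = 88/5.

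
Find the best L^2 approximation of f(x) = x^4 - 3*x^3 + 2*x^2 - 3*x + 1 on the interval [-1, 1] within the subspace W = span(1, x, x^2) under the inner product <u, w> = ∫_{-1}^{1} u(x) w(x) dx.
g(x) = 20*x^2/7 - 24*x/5 + 32/35

The best approximation g ∈ W is the orthogonal projection of f onto W. Writing g = a_0 + a_1 x + a_2 x^2, the coefficients solve the normal equations G · a = b where
  G_{ij} = <φ_i, φ_j> and b_i = <f, φ_i>, with φ_0 = 1, φ_1 = x, φ_2 = x^2.
G =
  [2, 0, 2/3]
  [0, 2/3, 0]
  [2/3, 0, 2/5],
b = (56/15, -16/5, 184/105).
Solving gives a_0 = 32/35, a_1 = -24/5, a_2 = 20/7, so
  g(x) = 20*x^2/7 - 24*x/5 + 32/35.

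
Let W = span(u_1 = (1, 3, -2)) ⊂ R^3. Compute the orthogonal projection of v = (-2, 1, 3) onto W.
proj_W(v) = (-5/14, -15/14, 5/7)

Set up U = [u_1 | ... | u_1] ∈ R^(3×1). The projector onto W = col(U) is P = U (U^T U)^(-1) U^T.
Compute U^T U =
  [14],
and U^T v = (-5).
Solve U^T U · c = U^T v for the coefficients: c = (-5/14). The projection is proj_W(v) = U c.
Check: (v - proj_W(v)) · u_1 = 0  (should be 0).
Result: proj_W(v) = (-5/14, -15/14, 5/7).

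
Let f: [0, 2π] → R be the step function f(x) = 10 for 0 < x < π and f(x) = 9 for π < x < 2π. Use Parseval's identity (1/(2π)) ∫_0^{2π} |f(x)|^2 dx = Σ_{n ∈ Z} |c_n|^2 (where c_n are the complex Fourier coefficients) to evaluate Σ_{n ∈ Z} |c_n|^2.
Σ |c_n|^2 = 181/2

Parseval equates the L^2 energy of f (normalised by 1/(2π)) with the ℓ^2 sum of its Fourier coefficients: (1/(2π)) ∫_0^{2π} |f|^2 = Σ |c_n|^2.
Compute the left side: (1/(2π)) [∫_0^π 10^2 dx + ∫_π^{2π} 9^2 dx] = (1/(2π)) · (100π + 81π) = (100 + 81)/2 = 181/2.
So Σ_{n ∈ Z} |c_n|^2 = 181/2.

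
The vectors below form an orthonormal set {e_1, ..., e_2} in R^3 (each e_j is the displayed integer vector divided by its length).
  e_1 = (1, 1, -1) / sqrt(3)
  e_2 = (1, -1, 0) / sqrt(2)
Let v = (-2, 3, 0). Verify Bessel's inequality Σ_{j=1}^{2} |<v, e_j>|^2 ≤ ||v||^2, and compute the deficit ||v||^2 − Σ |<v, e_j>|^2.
Σ |<v, e_j>|^2 = 77/6; ||v||^2 = 13; deficit = 1/6

Write each e_j = u_j / sqrt(<u_j, u_j>) where u_j is the displayed integer vector. Then <v, e_j> = <v, u_j> / sqrt(<u_j, u_j>), so |<v, e_j>|^2 = <v, u_j>^2 / <u_j, u_j>.
Coefficients: <v, e_1> = 1/sqrt(3), <v, e_2> = -5/sqrt(2).
Square and sum: Σ |<v, e_j>|^2 = 77/6.
Compute ||v||^2 = v·v = 13.
Deficit = 13 − 77/6 = 1/6 ≥ 0, confirming Bessel's inequality. (The deficit equals ||v − Σ <v,e_j> e_j||^2, the squared distance from v to span{e_j}.)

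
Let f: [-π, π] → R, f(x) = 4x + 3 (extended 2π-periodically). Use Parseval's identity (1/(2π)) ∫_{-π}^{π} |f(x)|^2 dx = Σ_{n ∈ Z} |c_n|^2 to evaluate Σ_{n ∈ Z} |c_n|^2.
Σ |c_n|^2 = 16π^2/3 + 9

Expand and integrate term by term over [-π, π]:
  ∫ (4x)^2 dx = 16·(2π^3/3); ∫ 2·4·(3)·x dx = 0 (odd integrand); ∫ 3^2 dx = 9·2π.
So (1/(2π)) ∫_{-π}^{π} (4x + 3)^2 dx = 16π^2/3 + 9 = 16π^2/3 + 9.
Parseval ⇒ Σ |c_n|^2 = 16π^2/3 + 9.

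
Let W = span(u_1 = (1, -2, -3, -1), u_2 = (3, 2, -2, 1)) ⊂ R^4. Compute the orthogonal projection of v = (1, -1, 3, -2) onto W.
proj_W(v) = (-311/254, -45/127, 155/127, -45/254)

Set up U = [u_1 | ... | u_2] ∈ R^(4×2). The projector onto W = col(U) is P = U (U^T U)^(-1) U^T.
Compute U^T U =
  [15, 4]
  [4, 18],
and U^T v = (-4, -7).
Solve U^T U · c = U^T v for the coefficients: c = (-22/127, -89/254). The projection is proj_W(v) = U c.
Check: (v - proj_W(v)) · u_1 = 0  (should be 0).
Check: (v - proj_W(v)) · u_2 = 0  (should be 0).
Result: proj_W(v) = (-311/254, -45/127, 155/127, -45/254).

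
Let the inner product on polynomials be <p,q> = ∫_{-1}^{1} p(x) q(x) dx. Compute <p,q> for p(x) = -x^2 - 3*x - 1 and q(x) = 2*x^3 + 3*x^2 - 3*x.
<p,q> = 2/5

Expand the product: p(x)·q(x) = -2*x^5 - 9*x^4 - 8*x^3 + 6*x^2 + 3*x.
∫_{-1}^{1} of each monomial x^k gives [2/(k+1) if k even, 0 if k odd]. Integrating term-by-term (or equivalently evaluating the antiderivative F(x) = -x^6/3 - 9*x^5/5 - 2*x^4 + 2*x^3 + 3*x^2/2 at the endpoints):
  F(1) − F(−1) = -19/30 − (-31/30) = 2/5.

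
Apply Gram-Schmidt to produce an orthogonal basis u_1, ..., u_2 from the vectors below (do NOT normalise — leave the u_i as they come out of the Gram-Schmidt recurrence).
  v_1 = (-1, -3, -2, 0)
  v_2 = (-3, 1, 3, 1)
Orthogonal basis:
  u_1 = (-1, -3, -2, 0)
  u_2 = (-24/7, -2/7, 15/7, 1)

Apply the Gram-Schmidt recurrence
  u_1 = v_1
  u_i = v_i − Σ_{j<i} ((v_i · u_j) / (u_j · u_j)) · u_j.

Step by step this gives:
  u_1 = (-1, -3, -2, 0)
  u_2 = (-24/7, -2/7, 15/7, 1)

Orthogonality check:
  u_2 · u_1 = 0 (should be 0)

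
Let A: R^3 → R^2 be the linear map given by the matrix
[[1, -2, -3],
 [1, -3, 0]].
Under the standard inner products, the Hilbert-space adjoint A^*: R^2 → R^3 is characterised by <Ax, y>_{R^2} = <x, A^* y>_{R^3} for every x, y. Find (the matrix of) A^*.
A^* = A^T =
[[1, 1],
 [-2, -3],
 [-3, 0]]

For real matrices with standard dot products, the defining identity <Ax, y> = <x, A^* y> gives (Ax)^T y = x^T (A^*) y, i.e. x^T A^T y = x^T (A^*) y. Since this holds for all x, y, we must have A^* = A^T. Therefore
A^* =
[[1, 1],
 [-2, -3],
 [-3, 0]].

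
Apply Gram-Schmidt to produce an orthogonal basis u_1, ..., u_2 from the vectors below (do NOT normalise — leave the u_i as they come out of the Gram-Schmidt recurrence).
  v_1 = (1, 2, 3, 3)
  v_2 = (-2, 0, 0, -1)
Orthogonal basis:
  u_1 = (1, 2, 3, 3)
  u_2 = (-41/23, 10/23, 15/23, -8/23)

Apply the Gram-Schmidt recurrence
  u_1 = v_1
  u_i = v_i − Σ_{j<i} ((v_i · u_j) / (u_j · u_j)) · u_j.

Step by step this gives:
  u_1 = (1, 2, 3, 3)
  u_2 = (-41/23, 10/23, 15/23, -8/23)

Orthogonality check:
  u_2 · u_1 = 0 (should be 0)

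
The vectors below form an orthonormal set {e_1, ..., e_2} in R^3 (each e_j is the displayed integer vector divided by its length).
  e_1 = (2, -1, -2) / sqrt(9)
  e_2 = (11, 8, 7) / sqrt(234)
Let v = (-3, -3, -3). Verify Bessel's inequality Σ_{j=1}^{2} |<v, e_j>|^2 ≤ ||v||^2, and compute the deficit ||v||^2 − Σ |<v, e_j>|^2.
Σ |<v, e_j>|^2 = 27; ||v||^2 = 27; deficit = 0

Write each e_j = u_j / sqrt(<u_j, u_j>) where u_j is the displayed integer vector. Then <v, e_j> = <v, u_j> / sqrt(<u_j, u_j>), so |<v, e_j>|^2 = <v, u_j>^2 / <u_j, u_j>.
Coefficients: <v, e_1> = 3/sqrt(9), <v, e_2> = -78/sqrt(234).
Square and sum: Σ |<v, e_j>|^2 = 27.
Compute ||v||^2 = v·v = 27.
Deficit = 27 − 27 = 0 ≥ 0, confirming Bessel's inequality. (The deficit equals ||v − Σ <v,e_j> e_j||^2, the squared distance from v to span{e_j}.)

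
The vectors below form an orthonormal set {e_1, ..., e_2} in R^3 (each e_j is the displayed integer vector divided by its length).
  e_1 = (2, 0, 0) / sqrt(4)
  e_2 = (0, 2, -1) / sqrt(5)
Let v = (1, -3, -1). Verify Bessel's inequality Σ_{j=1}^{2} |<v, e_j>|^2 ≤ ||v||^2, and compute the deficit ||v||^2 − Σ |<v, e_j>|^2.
Σ |<v, e_j>|^2 = 6; ||v||^2 = 11; deficit = 5

Write each e_j = u_j / sqrt(<u_j, u_j>) where u_j is the displayed integer vector. Then <v, e_j> = <v, u_j> / sqrt(<u_j, u_j>), so |<v, e_j>|^2 = <v, u_j>^2 / <u_j, u_j>.
Coefficients: <v, e_1> = 2/sqrt(4), <v, e_2> = -5/sqrt(5).
Square and sum: Σ |<v, e_j>|^2 = 6.
Compute ||v||^2 = v·v = 11.
Deficit = 11 − 6 = 5 ≥ 0, confirming Bessel's inequality. (The deficit equals ||v − Σ <v,e_j> e_j||^2, the squared distance from v to span{e_j}.)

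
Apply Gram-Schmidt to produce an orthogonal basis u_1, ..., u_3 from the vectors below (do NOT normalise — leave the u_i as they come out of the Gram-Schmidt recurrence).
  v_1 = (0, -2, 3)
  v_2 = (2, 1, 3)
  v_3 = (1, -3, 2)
Orthogonal basis:
  u_1 = (0, -2, 3)
  u_2 = (2, 27/13, 18/13)
  u_3 = (9/7, -6/7, -4/7)

Apply the Gram-Schmidt recurrence
  u_1 = v_1
  u_i = v_i − Σ_{j<i} ((v_i · u_j) / (u_j · u_j)) · u_j.

Step by step this gives:
  u_1 = (0, -2, 3)
  u_2 = (2, 27/13, 18/13)
  u_3 = (9/7, -6/7, -4/7)

Orthogonality check:
  u_2 · u_1 = 0 (should be 0)
  u_3 · u_1 = 0 (should be 0)
  u_3 · u_2 = 0 (should be 0)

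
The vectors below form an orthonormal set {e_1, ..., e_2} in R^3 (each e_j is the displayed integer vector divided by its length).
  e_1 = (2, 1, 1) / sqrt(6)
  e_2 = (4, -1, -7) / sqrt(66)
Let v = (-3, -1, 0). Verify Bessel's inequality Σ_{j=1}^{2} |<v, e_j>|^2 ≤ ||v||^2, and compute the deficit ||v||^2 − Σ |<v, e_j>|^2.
Σ |<v, e_j>|^2 = 10; ||v||^2 = 10; deficit = 0

Write each e_j = u_j / sqrt(<u_j, u_j>) where u_j is the displayed integer vector. Then <v, e_j> = <v, u_j> / sqrt(<u_j, u_j>), so |<v, e_j>|^2 = <v, u_j>^2 / <u_j, u_j>.
Coefficients: <v, e_1> = -7/sqrt(6), <v, e_2> = -11/sqrt(66).
Square and sum: Σ |<v, e_j>|^2 = 10.
Compute ||v||^2 = v·v = 10.
Deficit = 10 − 10 = 0 ≥ 0, confirming Bessel's inequality. (The deficit equals ||v − Σ <v,e_j> e_j||^2, the squared distance from v to span{e_j}.)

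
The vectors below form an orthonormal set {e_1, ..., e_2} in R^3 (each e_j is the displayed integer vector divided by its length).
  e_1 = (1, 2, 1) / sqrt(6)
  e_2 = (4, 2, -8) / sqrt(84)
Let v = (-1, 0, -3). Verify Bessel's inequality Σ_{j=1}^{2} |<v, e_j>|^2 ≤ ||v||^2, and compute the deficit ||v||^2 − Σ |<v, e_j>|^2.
Σ |<v, e_j>|^2 = 52/7; ||v||^2 = 10; deficit = 18/7

Write each e_j = u_j / sqrt(<u_j, u_j>) where u_j is the displayed integer vector. Then <v, e_j> = <v, u_j> / sqrt(<u_j, u_j>), so |<v, e_j>|^2 = <v, u_j>^2 / <u_j, u_j>.
Coefficients: <v, e_1> = -4/sqrt(6), <v, e_2> = 20/sqrt(84).
Square and sum: Σ |<v, e_j>|^2 = 52/7.
Compute ||v||^2 = v·v = 10.
Deficit = 10 − 52/7 = 18/7 ≥ 0, confirming Bessel's inequality. (The deficit equals ||v − Σ <v,e_j> e_j||^2, the squared distance from v to span{e_j}.)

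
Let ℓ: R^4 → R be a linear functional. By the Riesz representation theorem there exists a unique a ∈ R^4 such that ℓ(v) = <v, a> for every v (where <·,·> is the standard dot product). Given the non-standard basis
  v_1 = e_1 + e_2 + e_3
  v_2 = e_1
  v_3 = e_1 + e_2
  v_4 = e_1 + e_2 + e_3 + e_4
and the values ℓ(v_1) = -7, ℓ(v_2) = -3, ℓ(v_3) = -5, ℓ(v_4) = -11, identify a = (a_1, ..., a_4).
a = (-3, -2, -2, -4)

Write a = (a_1, ..., a_4) in the standard basis. For each basis vector v_i, ℓ(v_i) = <v_i, a> is a linear equation in the a_j's. Collect the n equations into a matrix system V a = ℓ, where row i of V is v_i (expressed in the standard basis). Since V is invertible (lower-triangular with 1s on the diagonal, up to permutation), solve by back-substitution:
  V =
[[1, 1, 1, 0],
 [1, 0, 0, 0],
 [1, 1, 0, 0],
 [1, 1, 1, 1]]
  V a = (-7, -3, -5, -11)
Solving gives a = (-3, -2, -2, -4).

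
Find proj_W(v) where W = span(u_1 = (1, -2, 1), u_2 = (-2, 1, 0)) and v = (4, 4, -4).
proj_W(v) = (4, 4, -4)

Set up U = [u_1 | ... | u_2] ∈ R^(3×2). The projector onto W = col(U) is P = U (U^T U)^(-1) U^T.
Compute U^T U =
  [6, -4]
  [-4, 5],
and U^T v = (-8, -4).
Solve U^T U · c = U^T v for the coefficients: c = (-4, -4). The projection is proj_W(v) = U c.
Check: (v - proj_W(v)) · u_1 = 0  (should be 0).
Check: (v - proj_W(v)) · u_2 = 0  (should be 0).
Result: proj_W(v) = (4, 4, -4).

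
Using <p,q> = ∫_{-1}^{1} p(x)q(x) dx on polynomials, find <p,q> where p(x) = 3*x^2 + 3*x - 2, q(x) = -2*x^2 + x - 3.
<p,q> = 124/15

Expand the product: p(x)·q(x) = -6*x^4 - 3*x^3 - 2*x^2 - 11*x + 6.
∫_{-1}^{1} of each monomial x^k gives [2/(k+1) if k even, 0 if k odd]. Integrating term-by-term (or equivalently evaluating the antiderivative F(x) = -6*x^5/5 - 3*x^4/4 - 2*x^3/3 - 11*x^2/2 + 6*x at the endpoints):
  F(1) − F(−1) = -127/60 − (-623/60) = 124/15.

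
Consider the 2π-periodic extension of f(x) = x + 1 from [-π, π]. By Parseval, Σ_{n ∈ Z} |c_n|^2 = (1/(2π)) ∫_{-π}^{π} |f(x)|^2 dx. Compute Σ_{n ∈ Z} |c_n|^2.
Σ |c_n|^2 = π^2/3 + 1

Expand and integrate term by term over [-π, π]:
  ∫ (x)^2 dx = 1·(2π^3/3); ∫ 2·1·(1)·x dx = 0 (odd integrand); ∫ 1^2 dx = 1·2π.
So (1/(2π)) ∫_{-π}^{π} (x + 1)^2 dx = 1π^2/3 + 1 = π^2/3 + 1.
Parseval ⇒ Σ |c_n|^2 = π^2/3 + 1.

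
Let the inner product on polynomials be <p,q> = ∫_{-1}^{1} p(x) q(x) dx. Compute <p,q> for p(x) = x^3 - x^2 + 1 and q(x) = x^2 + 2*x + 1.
<p,q> = 12/5

Expand the product: p(x)·q(x) = x^5 + x^4 - x^3 + 2*x + 1.
∫_{-1}^{1} of each monomial x^k gives [2/(k+1) if k even, 0 if k odd]. Integrating term-by-term (or equivalently evaluating the antiderivative F(x) = x^6/6 + x^5/5 - x^4/4 + x^2 + x at the endpoints):
  F(1) − F(−1) = 127/60 − (-17/60) = 12/5.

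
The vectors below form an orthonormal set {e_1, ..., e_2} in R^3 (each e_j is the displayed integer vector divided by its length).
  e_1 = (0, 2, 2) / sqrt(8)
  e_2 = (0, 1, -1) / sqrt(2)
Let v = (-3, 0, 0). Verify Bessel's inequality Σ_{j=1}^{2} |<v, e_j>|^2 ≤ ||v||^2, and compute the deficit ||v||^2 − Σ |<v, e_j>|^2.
Σ |<v, e_j>|^2 = 0; ||v||^2 = 9; deficit = 9

Write each e_j = u_j / sqrt(<u_j, u_j>) where u_j is the displayed integer vector. Then <v, e_j> = <v, u_j> / sqrt(<u_j, u_j>), so |<v, e_j>|^2 = <v, u_j>^2 / <u_j, u_j>.
Coefficients: <v, e_1> = 0/sqrt(8), <v, e_2> = 0/sqrt(2).
Square and sum: Σ |<v, e_j>|^2 = 0.
Compute ||v||^2 = v·v = 9.
Deficit = 9 − 0 = 9 ≥ 0, confirming Bessel's inequality. (The deficit equals ||v − Σ <v,e_j> e_j||^2, the squared distance from v to span{e_j}.)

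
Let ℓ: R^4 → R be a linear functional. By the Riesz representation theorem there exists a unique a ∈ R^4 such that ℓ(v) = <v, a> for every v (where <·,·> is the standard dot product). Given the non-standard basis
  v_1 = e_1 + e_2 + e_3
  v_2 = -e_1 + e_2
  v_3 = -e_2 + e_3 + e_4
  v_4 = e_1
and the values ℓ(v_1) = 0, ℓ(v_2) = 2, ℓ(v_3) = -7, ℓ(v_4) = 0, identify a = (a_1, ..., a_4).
a = (0, 2, -2, -3)

Write a = (a_1, ..., a_4) in the standard basis. For each basis vector v_i, ℓ(v_i) = <v_i, a> is a linear equation in the a_j's. Collect the n equations into a matrix system V a = ℓ, where row i of V is v_i (expressed in the standard basis). Since V is invertible (lower-triangular with 1s on the diagonal, up to permutation), solve by back-substitution:
  V =
[[1, 1, 1, 0],
 [-1, 1, 0, 0],
 [0, -1, 1, 1],
 [1, 0, 0, 0]]
  V a = (0, 2, -7, 0)
Solving gives a = (0, 2, -2, -3).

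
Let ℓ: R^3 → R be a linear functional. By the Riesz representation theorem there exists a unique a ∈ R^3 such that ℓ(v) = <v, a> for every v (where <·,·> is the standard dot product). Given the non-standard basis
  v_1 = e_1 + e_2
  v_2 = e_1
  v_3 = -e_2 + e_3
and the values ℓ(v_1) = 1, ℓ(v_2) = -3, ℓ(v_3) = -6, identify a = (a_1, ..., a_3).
a = (-3, 4, -2)

Write a = (a_1, ..., a_3) in the standard basis. For each basis vector v_i, ℓ(v_i) = <v_i, a> is a linear equation in the a_j's. Collect the n equations into a matrix system V a = ℓ, where row i of V is v_i (expressed in the standard basis). Since V is invertible (lower-triangular with 1s on the diagonal, up to permutation), solve by back-substitution:
  V =
[[1, 1, 0],
 [1, 0, 0],
 [0, -1, 1]]
  V a = (1, -3, -6)
Solving gives a = (-3, 4, -2).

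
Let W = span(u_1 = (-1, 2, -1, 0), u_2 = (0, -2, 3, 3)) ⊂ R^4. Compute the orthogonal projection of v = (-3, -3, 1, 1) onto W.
proj_W(v) = (4/83, -96/83, 136/83, 132/83)

Set up U = [u_1 | ... | u_2] ∈ R^(4×2). The projector onto W = col(U) is P = U (U^T U)^(-1) U^T.
Compute U^T U =
  [6, -7]
  [-7, 22],
and U^T v = (-4, 12).
Solve U^T U · c = U^T v for the coefficients: c = (-4/83, 44/83). The projection is proj_W(v) = U c.
Check: (v - proj_W(v)) · u_1 = 0  (should be 0).
Check: (v - proj_W(v)) · u_2 = 0  (should be 0).
Result: proj_W(v) = (4/83, -96/83, 136/83, 132/83).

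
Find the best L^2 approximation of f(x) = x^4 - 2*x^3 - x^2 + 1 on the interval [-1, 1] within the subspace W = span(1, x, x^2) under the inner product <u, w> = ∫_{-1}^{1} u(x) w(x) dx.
g(x) = -x^2/7 - 6*x/5 + 32/35

The best approximation g ∈ W is the orthogonal projection of f onto W. Writing g = a_0 + a_1 x + a_2 x^2, the coefficients solve the normal equations G · a = b where
  G_{ij} = <φ_i, φ_j> and b_i = <f, φ_i>, with φ_0 = 1, φ_1 = x, φ_2 = x^2.
G =
  [2, 0, 2/3]
  [0, 2/3, 0]
  [2/3, 0, 2/5],
b = (26/15, -4/5, 58/105).
Solving gives a_0 = 32/35, a_1 = -6/5, a_2 = -1/7, so
  g(x) = -x^2/7 - 6*x/5 + 32/35.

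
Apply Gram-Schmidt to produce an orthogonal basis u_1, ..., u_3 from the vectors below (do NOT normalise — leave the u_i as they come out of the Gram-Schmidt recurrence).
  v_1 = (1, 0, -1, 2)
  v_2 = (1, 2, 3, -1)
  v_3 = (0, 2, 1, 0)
Orthogonal basis:
  u_1 = (1, 0, -1, 2)
  u_2 = (5/3, 2, 7/3, 1/3)
  u_3 = (-51/74, 36/37, -27/74, 6/37)

Apply the Gram-Schmidt recurrence
  u_1 = v_1
  u_i = v_i − Σ_{j<i} ((v_i · u_j) / (u_j · u_j)) · u_j.

Step by step this gives:
  u_1 = (1, 0, -1, 2)
  u_2 = (5/3, 2, 7/3, 1/3)
  u_3 = (-51/74, 36/37, -27/74, 6/37)

Orthogonality check:
  u_2 · u_1 = 0 (should be 0)
  u_3 · u_1 = 0 (should be 0)
  u_3 · u_2 = 0 (should be 0)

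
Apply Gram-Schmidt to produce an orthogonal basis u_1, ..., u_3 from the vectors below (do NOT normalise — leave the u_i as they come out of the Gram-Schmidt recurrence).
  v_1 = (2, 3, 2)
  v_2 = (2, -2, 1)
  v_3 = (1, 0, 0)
Orthogonal basis:
  u_1 = (2, 3, 2)
  u_2 = (2, -2, 1)
  u_3 = (49/153, 14/153, -70/153)

Apply the Gram-Schmidt recurrence
  u_1 = v_1
  u_i = v_i − Σ_{j<i} ((v_i · u_j) / (u_j · u_j)) · u_j.

Step by step this gives:
  u_1 = (2, 3, 2)
  u_2 = (2, -2, 1)
  u_3 = (49/153, 14/153, -70/153)

Orthogonality check:
  u_2 · u_1 = 0 (should be 0)
  u_3 · u_1 = 0 (should be 0)
  u_3 · u_2 = 0 (should be 0)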